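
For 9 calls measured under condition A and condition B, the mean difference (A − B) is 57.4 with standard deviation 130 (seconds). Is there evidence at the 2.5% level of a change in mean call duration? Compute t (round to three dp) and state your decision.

t = 1.325; fail to reject H0

H0: μ_d = 0; H1: μ_d ≠ 0 (paired t-test on the differences, two-sided).
t = d̄/(s_d/√n) = 57.4/(130/√9) = 1.325
df = n − 1 = 8
Two-sided p-value ≈ 0.222
Since p ≈ 0.222 > α = 0.025, fail to reject H0; the data do not provide sufficient evidence against H0.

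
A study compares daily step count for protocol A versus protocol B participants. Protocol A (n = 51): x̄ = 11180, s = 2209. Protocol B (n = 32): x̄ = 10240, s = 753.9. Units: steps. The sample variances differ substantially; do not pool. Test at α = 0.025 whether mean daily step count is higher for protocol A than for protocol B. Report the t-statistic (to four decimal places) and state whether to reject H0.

t = 2.7909; reject H0

Let group 1 = protocol A, group 2 = protocol B. H0: μ_1 = μ_2; H1: μ_1 > μ_2 (Welch's two-sample t-test, right-tailed).
t = (x̄_1 − x̄_2)/√(s_1²/n_1 + s_2²/n_2) = (11180 − 10240)/√(2209²/51 + 753.9²/32) = 2.7909
Welch–Satterthwaite df ≈ 66.59
p-value = P(T ≥ 2.7909) ≈ 0.003
Since p ≈ 0.003 < α = 0.025, reject H0; the data support H1.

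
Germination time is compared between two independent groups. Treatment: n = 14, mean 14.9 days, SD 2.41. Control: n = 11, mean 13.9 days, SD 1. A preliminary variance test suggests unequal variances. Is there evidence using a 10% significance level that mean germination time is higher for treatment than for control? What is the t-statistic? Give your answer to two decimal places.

1.41

Let group 1 = treatment, group 2 = control. H0: μ_1 = μ_2; H1: μ_1 > μ_2 (Welch's two-sample t-test, right-tailed).
t = (x̄_1 − x̄_2)/√(s_1²/n_1 + s_2²/n_2) = (14.9 − 13.9)/√(2.41²/14 + 1²/11) = 1.41
Welch–Satterthwaite df ≈ 18.19
p-value = P(T ≥ 1.41) ≈ 0.088
Since p ≈ 0.088 < α = 0.1, reject H0; the evidence is statistically significant.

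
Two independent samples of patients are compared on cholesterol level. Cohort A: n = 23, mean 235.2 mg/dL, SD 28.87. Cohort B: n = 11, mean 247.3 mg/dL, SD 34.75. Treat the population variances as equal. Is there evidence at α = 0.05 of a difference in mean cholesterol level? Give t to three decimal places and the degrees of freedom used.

Let group 1 = cohort A, group 2 = cohort B. H0: μ_1 = μ_2; H1: μ_1 ≠ μ_2 (two-sample pooled-variance t-test, two-sided).
s_p² = [(23−1)·28.87² + (11−1)·34.75²]/(23+11−2) = 950.379
t = (235.2 − 247.3)/√[950.379·(1/23 + 1/11)] = -1.071
df = n₁ + n₂ − 2 = 32
Two-sided p-value ≈ 0.292
Since p ≈ 0.292 > α = 0.05, fail to reject H0; the evidence is not statistically significant.

t = -1.071, df = 32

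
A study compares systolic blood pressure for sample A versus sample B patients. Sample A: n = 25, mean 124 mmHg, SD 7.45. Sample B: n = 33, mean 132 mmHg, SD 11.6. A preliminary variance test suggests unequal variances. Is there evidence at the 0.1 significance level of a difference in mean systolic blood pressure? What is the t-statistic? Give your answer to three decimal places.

-3.188

Let group 1 = sample A, group 2 = sample B. H0: μ_1 = μ_2; H1: μ_1 ≠ μ_2 (Welch's two-sample t-test, two-sided).
t = (x̄_1 − x̄_2)/√(s_1²/n_1 + s_2²/n_2) = (124 − 132)/√(7.45²/25 + 11.6²/33) = -3.188
Welch–Satterthwaite df ≈ 54.71
Two-sided p-value ≈ 0.0024
Since p ≈ 0.0024 < α = 0.1, reject H0; the evidence is statistically significant.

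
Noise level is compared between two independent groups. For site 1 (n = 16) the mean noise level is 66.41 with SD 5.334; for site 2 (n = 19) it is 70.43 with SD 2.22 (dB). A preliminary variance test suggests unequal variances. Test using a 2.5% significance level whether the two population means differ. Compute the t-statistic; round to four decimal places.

Let group 1 = site 1, group 2 = site 2. H0: μ_1 = μ_2; H1: μ_1 ≠ μ_2 (Welch's two-sample t-test, two-sided).
t = (x̄_1 − x̄_2)/√(s_1²/n_1 + s_2²/n_2) = (66.41 − 70.43)/√(5.334²/16 + 2.22²/19) = -2.8162
Welch–Satterthwaite df ≈ 19.35
Two-sided p-value ≈ 0.011
Since p ≈ 0.011 < α = 0.025, reject H0; the evidence is statistically significant.

-2.8162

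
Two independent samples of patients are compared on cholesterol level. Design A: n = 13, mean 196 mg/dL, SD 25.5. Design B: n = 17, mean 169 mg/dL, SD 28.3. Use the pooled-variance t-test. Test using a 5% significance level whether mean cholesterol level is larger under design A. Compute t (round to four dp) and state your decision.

Let group 1 = design A, group 2 = design B. H0: μ_1 = μ_2; H1: μ_1 > μ_2 (two-sample pooled-variance t-test, right-tailed).
s_p² = [(13−1)·25.5² + (17−1)·28.3²]/(13+17−2) = 736.33
t = (196 − 169)/√[736.33·(1/13 + 1/17)] = 2.7006
df = n₁ + n₂ − 2 = 28
p-value = P(T ≥ 2.7006) ≈ 0.006
Since p ≈ 0.006 < α = 0.05, reject H0; the data support H1.

t = 2.7006; reject H0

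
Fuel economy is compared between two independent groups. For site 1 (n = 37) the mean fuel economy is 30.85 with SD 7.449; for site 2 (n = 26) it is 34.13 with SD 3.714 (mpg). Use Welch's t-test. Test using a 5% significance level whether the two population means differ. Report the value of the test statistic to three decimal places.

Let group 1 = site 1, group 2 = site 2. H0: μ_1 = μ_2; H1: μ_1 ≠ μ_2 (Welch's two-sample t-test, two-sided).
t = (x̄_1 − x̄_2)/√(s_1²/n_1 + s_2²/n_2) = (30.85 − 34.13)/√(7.449²/37 + 3.714²/26) = -2.302
Welch–Satterthwaite df ≈ 55.90
Two-sided p-value ≈ 0.025
Since p ≈ 0.025 < α = 0.05, reject H0; the data support H1.

-2.302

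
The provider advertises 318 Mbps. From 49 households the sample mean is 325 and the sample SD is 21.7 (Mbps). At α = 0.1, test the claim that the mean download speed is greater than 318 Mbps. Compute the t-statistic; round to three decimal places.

2.258

H0: μ = 318; H1: μ > 318 (one-sample t-test, right-tailed).
t = (x̄ − μ₀)/(s/√n) = (325 − 318)/(21.7/√49) = 2.258
df = n − 1 = 48
p-value = P(T ≥ 2.258) ≈ 0.014
Since p ≈ 0.014 < α = 0.1, reject H0; the data support H1.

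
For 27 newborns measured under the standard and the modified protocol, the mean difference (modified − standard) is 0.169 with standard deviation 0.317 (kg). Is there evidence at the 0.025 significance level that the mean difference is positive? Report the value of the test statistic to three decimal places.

H0: μ_d = 0; H1: μ_d > 0 (paired t-test on the differences, right-tailed).
t = d̄/(s_d/√n) = 0.169/(0.317/√27) = 2.770
df = n − 1 = 26
p-value = P(T ≥ 2.770) ≈ 0.0051
Since p ≈ 0.0051 < α = 0.025, reject H0; the evidence is statistically significant.

2.770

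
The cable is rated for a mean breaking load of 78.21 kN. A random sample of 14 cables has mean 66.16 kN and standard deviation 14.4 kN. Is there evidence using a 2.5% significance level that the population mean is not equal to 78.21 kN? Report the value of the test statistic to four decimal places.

H0: μ = 78.21; H1: μ ≠ 78.21 (one-sample t-test, two-sided).
t = (x̄ − μ₀)/(s/√n) = (66.16 − 78.21)/(14.4/√14) = -3.1310
df = n − 1 = 13
Two-sided p-value ≈ 0.0080
Since p ≈ 0.0080 < α = 0.025, reject H0; the evidence is statistically significant.

-3.1310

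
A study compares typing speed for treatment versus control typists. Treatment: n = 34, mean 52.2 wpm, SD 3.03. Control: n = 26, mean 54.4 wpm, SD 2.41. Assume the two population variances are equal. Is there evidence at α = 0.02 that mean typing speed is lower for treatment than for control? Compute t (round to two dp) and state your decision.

t = -3.04; reject H0

Let group 1 = treatment, group 2 = control. H0: μ_1 = μ_2; H1: μ_1 < μ_2 (two-sample pooled-variance t-test, left-tailed).
s_p² = [(34−1)·3.03² + (26−1)·2.41²]/(34+26−2) = 7.72711
t = (52.2 − 54.4)/√[7.72711·(1/34 + 1/26)] = -3.04
df = n₁ + n₂ − 2 = 58
p-value = P(T ≤ -3.04) ≈ 0.0018
Since p ≈ 0.0018 < α = 0.02, reject H0; the data support H1.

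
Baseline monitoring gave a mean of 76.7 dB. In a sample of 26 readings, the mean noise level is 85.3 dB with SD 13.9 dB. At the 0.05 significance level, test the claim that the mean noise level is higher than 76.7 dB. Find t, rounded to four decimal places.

H0: μ = 76.7; H1: μ > 76.7 (one-sample t-test, right-tailed).
t = (x̄ − μ₀)/(s/√n) = (85.3 − 76.7)/(13.9/√26) = 3.1548
df = n − 1 = 25
p-value = P(T ≥ 3.1548) ≈ 0.0021
Since p ≈ 0.0021 < α = 0.05, reject H0; the data support H1.

3.1548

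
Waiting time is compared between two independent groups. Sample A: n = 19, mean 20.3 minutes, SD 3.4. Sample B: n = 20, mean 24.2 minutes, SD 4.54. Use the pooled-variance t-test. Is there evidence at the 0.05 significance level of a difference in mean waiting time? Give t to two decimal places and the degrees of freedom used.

Let group 1 = sample A, group 2 = sample B. H0: μ_1 = μ_2; H1: μ_1 ≠ μ_2 (two-sample pooled-variance t-test, two-sided).
s_p² = [(19−1)·3.4² + (20−1)·4.54²]/(19+20−2) = 16.2081
t = (20.3 − 24.2)/√[16.2081·(1/19 + 1/20)] = -3.02
df = n₁ + n₂ − 2 = 37
Two-sided p-value ≈ 0.0045
Since p ≈ 0.0045 < α = 0.05, reject H0; the data support H1.

t = -3.02, df = 37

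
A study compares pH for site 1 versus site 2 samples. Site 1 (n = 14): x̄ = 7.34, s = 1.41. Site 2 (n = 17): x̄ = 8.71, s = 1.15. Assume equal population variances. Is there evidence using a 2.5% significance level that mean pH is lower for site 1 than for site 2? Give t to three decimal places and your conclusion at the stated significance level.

Let group 1 = site 1, group 2 = site 2. H0: μ_1 = μ_2; H1: μ_1 < μ_2 (two-sample pooled-variance t-test, left-tailed).
s_p² = [(14−1)·1.41² + (17−1)·1.15²]/(14+17−2) = 1.62087
t = (7.34 − 8.71)/√[1.62087·(1/14 + 1/17)] = -2.982
df = n₁ + n₂ − 2 = 29
p-value = P(T ≤ -2.982) ≈ 0.0029
Since p ≈ 0.0029 < α = 0.025, reject H0; the evidence is statistically significant.

t = -2.982; reject H0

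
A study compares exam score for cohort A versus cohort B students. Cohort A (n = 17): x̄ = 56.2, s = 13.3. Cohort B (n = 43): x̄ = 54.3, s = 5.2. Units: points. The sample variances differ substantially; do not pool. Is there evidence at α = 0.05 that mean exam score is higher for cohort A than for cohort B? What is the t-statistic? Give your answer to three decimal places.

Let group 1 = cohort A, group 2 = cohort B. H0: μ_1 = μ_2; H1: μ_1 > μ_2 (Welch's two-sample t-test, right-tailed).
t = (x̄_1 − x̄_2)/√(s_1²/n_1 + s_2²/n_2) = (56.2 − 54.3)/√(13.3²/17 + 5.2²/43) = 0.572
Welch–Satterthwaite df ≈ 17.97
p-value = P(T ≥ 0.572) ≈ 0.2872
Since p ≈ 0.2872 > α = 0.05, fail to reject H0; the data do not provide sufficient evidence against H0.

0.572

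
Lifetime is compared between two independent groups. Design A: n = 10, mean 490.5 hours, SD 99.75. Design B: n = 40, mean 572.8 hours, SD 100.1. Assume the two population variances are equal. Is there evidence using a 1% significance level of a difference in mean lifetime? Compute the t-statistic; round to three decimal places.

Let group 1 = design A, group 2 = design B. H0: μ_1 = μ_2; H1: μ_1 ≠ μ_2 (two-sample pooled-variance t-test, two-sided).
s_p² = [(10−1)·99.75² + (40−1)·100.1²]/(10+40−2) = 10006.9
t = (490.5 − 572.8)/√[10006.9·(1/10 + 1/40)] = -2.327
df = n₁ + n₂ − 2 = 48
Two-sided p-value ≈ 0.024
Since p ≈ 0.024 > α = 0.01, fail to reject H0; the data do not provide sufficient evidence against H0.

-2.327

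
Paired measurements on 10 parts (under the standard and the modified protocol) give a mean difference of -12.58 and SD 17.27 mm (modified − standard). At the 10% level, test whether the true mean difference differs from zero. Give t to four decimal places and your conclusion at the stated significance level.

t = -2.3035; reject H0

H0: μ_d = 0; H1: μ_d ≠ 0 (paired t-test on the differences, two-sided).
t = d̄/(s_d/√n) = -12.58/(17.27/√10) = -2.3035
df = n − 1 = 9
Two-sided p-value ≈ 0.047
Since p ≈ 0.047 < α = 0.1, reject H0; the data support H1.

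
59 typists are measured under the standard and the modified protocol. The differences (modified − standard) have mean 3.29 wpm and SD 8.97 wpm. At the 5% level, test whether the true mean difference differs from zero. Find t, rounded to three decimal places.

H0: μ_d = 0; H1: μ_d ≠ 0 (paired t-test on the differences, two-sided).
t = d̄/(s_d/√n) = 3.29/(8.97/√59) = 2.817
df = n − 1 = 58
Two-sided p-value ≈ 0.0066
Since p ≈ 0.0066 < α = 0.05, reject H0; the evidence is statistically significant.

2.817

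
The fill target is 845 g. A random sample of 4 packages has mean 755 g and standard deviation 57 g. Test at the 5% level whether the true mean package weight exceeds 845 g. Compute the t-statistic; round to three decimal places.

H0: μ = 845; H1: μ > 845 (one-sample t-test, right-tailed).
t = (x̄ − μ₀)/(s/√n) = (755 − 845)/(57/√4) = -3.158
df = n − 1 = 3
p-value = P(T ≥ -3.158) ≈ 0.9745
Since p ≈ 0.9745 > α = 0.05, fail to reject H0; the evidence is not statistically significant.

-3.158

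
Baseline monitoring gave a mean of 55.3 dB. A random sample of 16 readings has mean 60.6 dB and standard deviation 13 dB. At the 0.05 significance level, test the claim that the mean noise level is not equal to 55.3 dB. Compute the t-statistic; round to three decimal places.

1.631

H0: μ = 55.3; H1: μ ≠ 55.3 (one-sample t-test, two-sided).
t = (x̄ − μ₀)/(s/√n) = (60.6 − 55.3)/(13/√16) = 1.631
df = n − 1 = 15
Two-sided p-value ≈ 0.124
Since p ≈ 0.124 > α = 0.05, fail to reject H0; the data do not provide sufficient evidence against H0.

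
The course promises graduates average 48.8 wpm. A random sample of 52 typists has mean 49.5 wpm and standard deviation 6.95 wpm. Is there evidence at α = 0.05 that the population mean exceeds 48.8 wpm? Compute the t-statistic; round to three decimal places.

H0: μ = 48.8; H1: μ > 48.8 (one-sample t-test, right-tailed).
t = (x̄ − μ₀)/(s/√n) = (49.5 − 48.8)/(6.95/√52) = 0.726
df = n − 1 = 51
p-value = P(T ≥ 0.726) ≈ 0.235
Since p ≈ 0.235 > α = 0.05, fail to reject H0; the evidence is not statistically significant.

0.726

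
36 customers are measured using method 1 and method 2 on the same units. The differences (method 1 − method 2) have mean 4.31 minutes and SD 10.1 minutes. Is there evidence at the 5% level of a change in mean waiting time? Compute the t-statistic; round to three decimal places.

H0: μ_d = 0; H1: μ_d ≠ 0 (paired t-test on the differences, two-sided).
t = d̄/(s_d/√n) = 4.31/(10.1/√36) = 2.560
df = n − 1 = 35
Two-sided p-value ≈ 0.015
Since p ≈ 0.015 < α = 0.05, reject H0; the data support H1.

2.560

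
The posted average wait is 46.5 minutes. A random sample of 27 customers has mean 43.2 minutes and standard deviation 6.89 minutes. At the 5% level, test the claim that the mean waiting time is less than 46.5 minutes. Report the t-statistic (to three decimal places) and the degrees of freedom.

H0: μ = 46.5; H1: μ < 46.5 (one-sample t-test, left-tailed).
t = (x̄ − μ₀)/(s/√n) = (43.2 − 46.5)/(6.89/√27) = -2.489
df = n − 1 = 26
p-value = P(T ≤ -2.489) ≈ 0.010
Since p ≈ 0.010 < α = 0.05, reject H0; the data support H1.

t = -2.489, df = 26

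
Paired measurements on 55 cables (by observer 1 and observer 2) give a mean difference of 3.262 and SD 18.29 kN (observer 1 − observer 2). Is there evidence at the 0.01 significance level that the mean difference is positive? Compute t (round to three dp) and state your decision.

H0: μ_d = 0; H1: μ_d > 0 (paired t-test on the differences, right-tailed).
t = d̄/(s_d/√n) = 3.262/(18.29/√55) = 1.323
df = n − 1 = 54
p-value = P(T ≥ 1.323) ≈ 0.0958
Since p ≈ 0.0958 > α = 0.01, fail to reject H0; the evidence is not statistically significant.

t = 1.323; fail to reject H0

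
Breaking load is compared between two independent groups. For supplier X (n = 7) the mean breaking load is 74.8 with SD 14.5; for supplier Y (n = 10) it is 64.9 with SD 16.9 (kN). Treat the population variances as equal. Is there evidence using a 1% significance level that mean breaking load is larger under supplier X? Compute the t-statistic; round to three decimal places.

Let group 1 = supplier X, group 2 = supplier Y. H0: μ_1 = μ_2; H1: μ_1 > μ_2 (two-sample pooled-variance t-test, right-tailed).
s_p² = [(7−1)·14.5² + (10−1)·16.9²]/(7+10−2) = 255.466
t = (74.8 − 64.9)/√[255.466·(1/7 + 1/10)] = 1.257
df = n₁ + n₂ − 2 = 15
p-value = P(T ≥ 1.257) ≈ 0.114
Since p ≈ 0.114 > α = 0.01, fail to reject H0; the data do not provide sufficient evidence against H0.

1.257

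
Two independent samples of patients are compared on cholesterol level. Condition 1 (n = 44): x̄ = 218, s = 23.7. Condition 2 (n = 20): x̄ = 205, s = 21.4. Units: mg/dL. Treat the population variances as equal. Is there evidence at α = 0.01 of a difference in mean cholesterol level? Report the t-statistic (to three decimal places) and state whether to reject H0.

Let group 1 = condition 1, group 2 = condition 2. H0: μ_1 = μ_2; H1: μ_1 ≠ μ_2 (two-sample pooled-variance t-test, two-sided).
s_p² = [(44−1)·23.7² + (20−1)·21.4²]/(44+20−2) = 529.902
t = (218 − 205)/√[529.902·(1/44 + 1/20)] = 2.094
df = n₁ + n₂ − 2 = 62
Two-sided p-value ≈ 0.040
Since p ≈ 0.040 > α = 0.01, fail to reject H0; the evidence is not statistically significant.

t = 2.094; fail to reject H0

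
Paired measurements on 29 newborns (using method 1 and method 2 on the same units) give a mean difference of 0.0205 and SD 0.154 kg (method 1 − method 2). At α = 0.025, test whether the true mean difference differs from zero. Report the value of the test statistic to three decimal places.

H0: μ_d = 0; H1: μ_d ≠ 0 (paired t-test on the differences, two-sided).
t = d̄/(s_d/√n) = 0.0205/(0.154/√29) = 0.717
df = n − 1 = 28
Two-sided p-value ≈ 0.4794
Since p ≈ 0.4794 > α = 0.025, fail to reject H0; the data do not provide sufficient evidence against H0.

0.717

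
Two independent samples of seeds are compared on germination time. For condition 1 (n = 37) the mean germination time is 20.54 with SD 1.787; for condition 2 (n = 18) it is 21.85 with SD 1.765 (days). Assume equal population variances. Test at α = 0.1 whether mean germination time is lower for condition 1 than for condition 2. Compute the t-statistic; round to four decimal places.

-2.5610

Let group 1 = condition 1, group 2 = condition 2. H0: μ_1 = μ_2; H1: μ_1 < μ_2 (two-sample pooled-variance t-test, left-tailed).
s_p² = [(37−1)·1.787² + (18−1)·1.765²]/(37+18−2) = 3.1683
t = (20.54 − 21.85)/√[3.1683·(1/37 + 1/18)] = -2.5610
df = n₁ + n₂ − 2 = 53
p-value = P(T ≤ -2.5610) ≈ 0.0067
Since p ≈ 0.0067 < α = 0.1, reject H0; the evidence is statistically significant.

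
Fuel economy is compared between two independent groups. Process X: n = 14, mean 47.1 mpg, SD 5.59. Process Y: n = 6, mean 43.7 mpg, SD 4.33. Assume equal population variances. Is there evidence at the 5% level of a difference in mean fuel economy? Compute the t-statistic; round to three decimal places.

1.322

Let group 1 = process X, group 2 = process Y. H0: μ_1 = μ_2; H1: μ_1 ≠ μ_2 (two-sample pooled-variance t-test, two-sided).
s_p² = [(14−1)·5.59² + (6−1)·4.33²]/(14+6−2) = 27.7761
t = (47.1 − 43.7)/√[27.7761·(1/14 + 1/6)] = 1.322
df = n₁ + n₂ − 2 = 18
Two-sided p-value ≈ 0.2027
Since p ≈ 0.2027 > α = 0.05, fail to reject H0; the data do not provide sufficient evidence against H0.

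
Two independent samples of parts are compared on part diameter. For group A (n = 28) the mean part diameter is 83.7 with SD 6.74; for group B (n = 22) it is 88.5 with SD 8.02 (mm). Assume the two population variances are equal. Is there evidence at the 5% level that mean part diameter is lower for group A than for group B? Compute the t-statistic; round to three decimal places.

-2.299

Let group 1 = group A, group 2 = group B. H0: μ_1 = μ_2; H1: μ_1 < μ_2 (two-sample pooled-variance t-test, left-tailed).
s_p² = [(28−1)·6.74² + (22−1)·8.02²]/(28+22−2) = 53.6932
t = (83.7 − 88.5)/√[53.6932·(1/28 + 1/22)] = -2.299
df = n₁ + n₂ − 2 = 48
p-value = P(T ≤ -2.299) ≈ 0.013
Since p ≈ 0.013 < α = 0.05, reject H0; the evidence is statistically significant.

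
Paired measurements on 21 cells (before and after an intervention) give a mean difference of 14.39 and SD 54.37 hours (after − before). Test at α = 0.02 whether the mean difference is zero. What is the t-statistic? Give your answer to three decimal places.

1.213

H0: μ_d = 0; H1: μ_d ≠ 0 (paired t-test on the differences, two-sided).
t = d̄/(s_d/√n) = 14.39/(54.37/√21) = 1.213
df = n − 1 = 20
Two-sided p-value ≈ 0.239
Since p ≈ 0.239 > α = 0.02, fail to reject H0; the data do not provide sufficient evidence against H0.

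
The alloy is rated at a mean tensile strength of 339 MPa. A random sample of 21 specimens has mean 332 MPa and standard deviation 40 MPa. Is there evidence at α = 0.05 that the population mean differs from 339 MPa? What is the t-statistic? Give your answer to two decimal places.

-0.80

H0: μ = 339; H1: μ ≠ 339 (one-sample t-test, two-sided).
t = (x̄ − μ₀)/(s/√n) = (332 − 339)/(40/√21) = -0.80
df = n − 1 = 20
Two-sided p-value ≈ 0.4320
Since p ≈ 0.4320 > α = 0.05, fail to reject H0; the data do not provide sufficient evidence against H0.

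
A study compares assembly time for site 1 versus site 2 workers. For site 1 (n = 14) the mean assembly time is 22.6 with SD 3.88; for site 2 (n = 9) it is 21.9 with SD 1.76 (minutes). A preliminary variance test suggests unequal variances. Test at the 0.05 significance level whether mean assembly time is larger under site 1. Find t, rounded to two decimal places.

0.59

Let group 1 = site 1, group 2 = site 2. H0: μ_1 = μ_2; H1: μ_1 > μ_2 (Welch's two-sample t-test, right-tailed).
t = (x̄_1 − x̄_2)/√(s_1²/n_1 + s_2²/n_2) = (22.6 − 21.9)/√(3.88²/14 + 1.76²/9) = 0.59
Welch–Satterthwaite df ≈ 19.42
p-value = P(T ≥ 0.59) ≈ 0.2818
Since p ≈ 0.2818 > α = 0.05, fail to reject H0; the data do not provide sufficient evidence against H0.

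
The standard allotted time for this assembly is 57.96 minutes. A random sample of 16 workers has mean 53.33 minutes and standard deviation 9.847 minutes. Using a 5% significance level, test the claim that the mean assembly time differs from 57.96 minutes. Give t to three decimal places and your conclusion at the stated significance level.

t = -1.881; fail to reject H0

H0: μ = 57.96; H1: μ ≠ 57.96 (one-sample t-test, two-sided).
t = (x̄ − μ₀)/(s/√n) = (53.33 − 57.96)/(9.847/√16) = -1.881
df = n − 1 = 15
Two-sided p-value ≈ 0.080
Since p ≈ 0.080 > α = 0.05, fail to reject H0; the evidence is not statistically significant.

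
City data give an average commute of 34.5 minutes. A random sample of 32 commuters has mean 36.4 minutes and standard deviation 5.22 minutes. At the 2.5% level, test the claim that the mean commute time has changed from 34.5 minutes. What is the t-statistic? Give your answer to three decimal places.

H0: μ = 34.5; H1: μ ≠ 34.5 (one-sample t-test, two-sided).
t = (x̄ − μ₀)/(s/√n) = (36.4 − 34.5)/(5.22/√32) = 2.059
df = n − 1 = 31
Two-sided p-value ≈ 0.0480
Since p ≈ 0.0480 > α = 0.025, fail to reject H0; the data do not provide sufficient evidence against H0.

2.059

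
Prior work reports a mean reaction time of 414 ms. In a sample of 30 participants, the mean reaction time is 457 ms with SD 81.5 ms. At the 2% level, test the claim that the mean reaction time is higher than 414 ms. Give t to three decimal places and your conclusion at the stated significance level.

t = 2.890; reject H0

H0: μ = 414; H1: μ > 414 (one-sample t-test, right-tailed).
t = (x̄ − μ₀)/(s/√n) = (457 − 414)/(81.5/√30) = 2.890
df = n − 1 = 29
p-value = P(T ≥ 2.890) ≈ 0.0036
Since p ≈ 0.0036 < α = 0.02, reject H0; the evidence is statistically significant.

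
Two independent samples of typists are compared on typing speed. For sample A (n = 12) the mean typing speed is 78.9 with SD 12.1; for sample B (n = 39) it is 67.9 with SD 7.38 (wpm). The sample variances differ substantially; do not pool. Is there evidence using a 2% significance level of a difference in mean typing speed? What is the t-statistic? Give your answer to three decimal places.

Let group 1 = sample A, group 2 = sample B. H0: μ_1 = μ_2; H1: μ_1 ≠ μ_2 (Welch's two-sample t-test, two-sided).
t = (x̄_1 − x̄_2)/√(s_1²/n_1 + s_2²/n_2) = (78.9 − 67.9)/√(12.1²/12 + 7.38²/39) = 2.983
Welch–Satterthwaite df ≈ 13.61
Two-sided p-value ≈ 0.0101
Since p ≈ 0.0101 < α = 0.02, reject H0; the data support H1.

2.983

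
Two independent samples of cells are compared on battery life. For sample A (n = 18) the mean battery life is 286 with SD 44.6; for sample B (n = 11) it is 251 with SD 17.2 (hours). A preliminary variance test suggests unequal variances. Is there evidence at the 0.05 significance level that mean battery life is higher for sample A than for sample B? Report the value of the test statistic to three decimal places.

Let group 1 = sample A, group 2 = sample B. H0: μ_1 = μ_2; H1: μ_1 > μ_2 (Welch's two-sample t-test, right-tailed).
t = (x̄_1 − x̄_2)/√(s_1²/n_1 + s_2²/n_2) = (286 − 251)/√(44.6²/18 + 17.2²/11) = 2.986
Welch–Satterthwaite df ≈ 23.88
p-value = P(T ≥ 2.986) ≈ 0.003
Since p ≈ 0.003 < α = 0.05, reject H0; the data support H1.

2.986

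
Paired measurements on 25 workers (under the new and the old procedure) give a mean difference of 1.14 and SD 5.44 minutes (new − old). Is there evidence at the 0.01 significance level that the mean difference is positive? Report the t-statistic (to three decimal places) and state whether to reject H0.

t = 1.048; fail to reject H0

H0: μ_d = 0; H1: μ_d > 0 (paired t-test on the differences, right-tailed).
t = d̄/(s_d/√n) = 1.14/(5.44/√25) = 1.048
df = n − 1 = 24
p-value = P(T ≥ 1.048) ≈ 0.153
Since p ≈ 0.153 > α = 0.01, fail to reject H0; the evidence is not statistically significant.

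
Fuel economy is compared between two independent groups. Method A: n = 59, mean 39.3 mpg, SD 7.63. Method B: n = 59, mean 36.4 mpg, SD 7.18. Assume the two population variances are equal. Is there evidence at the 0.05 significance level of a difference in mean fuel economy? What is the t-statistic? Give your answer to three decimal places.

Let group 1 = method A, group 2 = method B. H0: μ_1 = μ_2; H1: μ_1 ≠ μ_2 (two-sample pooled-variance t-test, two-sided).
s_p² = [(59−1)·7.63² + (59−1)·7.18²]/(59+59−2) = 54.8846
t = (39.3 − 36.4)/√[54.8846·(1/59 + 1/59)] = 2.126
df = n₁ + n₂ − 2 = 116
Two-sided p-value ≈ 0.036
Since p ≈ 0.036 < α = 0.05, reject H0; the data support H1.

2.126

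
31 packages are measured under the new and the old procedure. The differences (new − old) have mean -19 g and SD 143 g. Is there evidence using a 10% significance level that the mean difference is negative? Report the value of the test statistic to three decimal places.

-0.740

H0: μ_d = 0; H1: μ_d < 0 (paired t-test on the differences, left-tailed).
t = d̄/(s_d/√n) = -19/(143/√31) = -0.740
df = n − 1 = 30
p-value = P(T ≤ -0.740) ≈ 0.233
Since p ≈ 0.233 > α = 0.1, fail to reject H0; the evidence is not statistically significant.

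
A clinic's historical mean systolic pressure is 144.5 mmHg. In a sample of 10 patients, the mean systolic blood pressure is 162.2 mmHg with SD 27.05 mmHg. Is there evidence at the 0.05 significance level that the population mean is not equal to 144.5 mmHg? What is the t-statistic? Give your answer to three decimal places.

2.069

H0: μ = 144.5; H1: μ ≠ 144.5 (one-sample t-test, two-sided).
t = (x̄ − μ₀)/(s/√n) = (162.2 − 144.5)/(27.05/√10) = 2.069
df = n − 1 = 9
Two-sided p-value ≈ 0.068
Since p ≈ 0.068 > α = 0.05, fail to reject H0; the evidence is not statistically significant.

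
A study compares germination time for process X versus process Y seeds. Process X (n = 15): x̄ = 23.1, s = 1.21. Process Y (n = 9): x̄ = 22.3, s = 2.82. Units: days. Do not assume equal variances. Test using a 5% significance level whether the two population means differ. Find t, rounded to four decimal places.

Let group 1 = process X, group 2 = process Y. H0: μ_1 = μ_2; H1: μ_1 ≠ μ_2 (Welch's two-sample t-test, two-sided).
t = (x̄_1 − x̄_2)/√(s_1²/n_1 + s_2²/n_2) = (23.1 − 22.3)/√(1.21²/15 + 2.82²/9) = 0.8076
Welch–Satterthwaite df ≈ 9.80
Two-sided p-value ≈ 0.4385
Since p ≈ 0.4385 > α = 0.05, fail to reject H0; the evidence is not statistically significant.

0.8076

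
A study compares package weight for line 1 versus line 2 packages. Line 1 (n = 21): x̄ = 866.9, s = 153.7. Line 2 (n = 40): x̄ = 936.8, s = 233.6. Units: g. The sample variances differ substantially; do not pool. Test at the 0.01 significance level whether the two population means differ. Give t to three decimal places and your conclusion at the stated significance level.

t = -1.401; fail to reject H0

Let group 1 = line 1, group 2 = line 2. H0: μ_1 = μ_2; H1: μ_1 ≠ μ_2 (Welch's two-sample t-test, two-sided).
t = (x̄_1 − x̄_2)/√(s_1²/n_1 + s_2²/n_2) = (866.9 − 936.8)/√(153.7²/21 + 233.6²/40) = -1.401
Welch–Satterthwaite df ≈ 55.82
Two-sided p-value ≈ 0.1667
Since p ≈ 0.1667 > α = 0.01, fail to reject H0; the evidence is not statistically significant.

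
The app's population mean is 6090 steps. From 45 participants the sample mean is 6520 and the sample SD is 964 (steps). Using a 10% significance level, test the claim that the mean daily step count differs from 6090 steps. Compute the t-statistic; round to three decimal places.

H0: μ = 6090; H1: μ ≠ 6090 (one-sample t-test, two-sided).
t = (x̄ − μ₀)/(s/√n) = (6520 − 6090)/(964/√45) = 2.992
df = n − 1 = 44
Two-sided p-value ≈ 0.005
Since p ≈ 0.005 < α = 0.1, reject H0; the data support H1.

2.992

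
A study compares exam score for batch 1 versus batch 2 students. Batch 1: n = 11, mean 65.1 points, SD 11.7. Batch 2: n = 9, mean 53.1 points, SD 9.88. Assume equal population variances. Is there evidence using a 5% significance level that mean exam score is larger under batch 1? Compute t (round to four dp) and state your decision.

Let group 1 = batch 1, group 2 = batch 2. H0: μ_1 = μ_2; H1: μ_1 > μ_2 (two-sample pooled-variance t-test, right-tailed).
s_p² = [(11−1)·11.7² + (9−1)·9.88²]/(11+9−2) = 119.434
t = (65.1 − 53.1)/√[119.434·(1/11 + 1/9)] = 2.4430
df = n₁ + n₂ − 2 = 18
p-value = P(T ≥ 2.4430) ≈ 0.013
Since p ≈ 0.013 < α = 0.05, reject H0; the data support H1.

t = 2.4430; reject H0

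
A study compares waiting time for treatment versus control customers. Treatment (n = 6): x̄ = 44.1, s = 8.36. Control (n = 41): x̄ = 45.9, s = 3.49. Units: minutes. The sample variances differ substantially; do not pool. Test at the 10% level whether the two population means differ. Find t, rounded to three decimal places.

Let group 1 = treatment, group 2 = control. H0: μ_1 = μ_2; H1: μ_1 ≠ μ_2 (Welch's two-sample t-test, two-sided).
t = (x̄_1 − x̄_2)/√(s_1²/n_1 + s_2²/n_2) = (44.1 − 45.9)/√(8.36²/6 + 3.49²/41) = -0.521
Welch–Satterthwaite df ≈ 5.26
Two-sided p-value ≈ 0.6237
Since p ≈ 0.6237 > α = 0.1, fail to reject H0; the data do not provide sufficient evidence against H0.

-0.521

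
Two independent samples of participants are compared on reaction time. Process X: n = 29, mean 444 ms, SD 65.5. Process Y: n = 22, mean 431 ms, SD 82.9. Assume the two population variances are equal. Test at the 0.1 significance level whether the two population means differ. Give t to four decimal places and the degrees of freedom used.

t = 0.6259, df = 49

Let group 1 = process X, group 2 = process Y. H0: μ_1 = μ_2; H1: μ_1 ≠ μ_2 (two-sample pooled-variance t-test, two-sided).
s_p² = [(29−1)·65.5² + (22−1)·82.9²]/(29+22−2) = 5396.89
t = (444 − 431)/√[5396.89·(1/29 + 1/22)] = 0.6259
df = n₁ + n₂ − 2 = 49
Two-sided p-value ≈ 0.5343
Since p ≈ 0.5343 > α = 0.1, fail to reject H0; the data do not provide sufficient evidence against H0.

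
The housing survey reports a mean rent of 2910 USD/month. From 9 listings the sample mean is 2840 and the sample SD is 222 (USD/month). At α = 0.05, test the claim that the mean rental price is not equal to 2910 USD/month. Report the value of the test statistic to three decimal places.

H0: μ = 2910; H1: μ ≠ 2910 (one-sample t-test, two-sided).
t = (x̄ − μ₀)/(s/√n) = (2840 − 2910)/(222/√9) = -0.946
df = n − 1 = 8
Two-sided p-value ≈ 0.372
Since p ≈ 0.372 > α = 0.05, fail to reject H0; the data do not provide sufficient evidence against H0.

-0.946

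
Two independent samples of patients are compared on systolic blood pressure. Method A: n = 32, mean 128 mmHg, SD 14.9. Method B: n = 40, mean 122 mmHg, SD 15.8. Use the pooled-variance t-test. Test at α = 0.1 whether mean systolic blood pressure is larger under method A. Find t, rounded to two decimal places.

Let group 1 = method A, group 2 = method B. H0: μ_1 = μ_2; H1: μ_1 > μ_2 (two-sample pooled-variance t-test, right-tailed).
s_p² = [(32−1)·14.9² + (40−1)·15.8²]/(32+40−2) = 237.404
t = (128 − 122)/√[237.404·(1/32 + 1/40)] = 1.64
df = n₁ + n₂ − 2 = 70
p-value = P(T ≥ 1.64) ≈ 0.053
Since p ≈ 0.053 < α = 0.1, reject H0; the evidence is statistically significant.

1.64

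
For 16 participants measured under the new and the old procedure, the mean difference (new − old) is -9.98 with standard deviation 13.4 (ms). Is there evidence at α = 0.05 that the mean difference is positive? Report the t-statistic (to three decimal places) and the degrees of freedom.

H0: μ_d = 0; H1: μ_d > 0 (paired t-test on the differences, right-tailed).
t = d̄/(s_d/√n) = -9.98/(13.4/√16) = -2.979
df = n − 1 = 15
p-value = P(T ≥ -2.979) ≈ 0.9953
Since p ≈ 0.9953 > α = 0.05, fail to reject H0; the data do not provide sufficient evidence against H0.

t = -2.979, df = 15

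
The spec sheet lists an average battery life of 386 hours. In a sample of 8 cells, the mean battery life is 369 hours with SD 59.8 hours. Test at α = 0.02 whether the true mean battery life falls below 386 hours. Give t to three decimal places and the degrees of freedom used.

H0: μ = 386; H1: μ < 386 (one-sample t-test, left-tailed).
t = (x̄ − μ₀)/(s/√n) = (369 − 386)/(59.8/√8) = -0.804
df = n − 1 = 7
p-value = P(T ≤ -0.804) ≈ 0.2239
Since p ≈ 0.2239 > α = 0.02, fail to reject H0; the evidence is not statistically significant.

t = -0.804, df = 7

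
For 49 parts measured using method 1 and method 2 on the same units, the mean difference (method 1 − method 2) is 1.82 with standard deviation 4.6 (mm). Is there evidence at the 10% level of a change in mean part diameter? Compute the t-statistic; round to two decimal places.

2.77

H0: μ_d = 0; H1: μ_d ≠ 0 (paired t-test on the differences, two-sided).
t = d̄/(s_d/√n) = 1.82/(4.6/√49) = 2.77
df = n − 1 = 48
Two-sided p-value ≈ 0.0080
Since p ≈ 0.0080 < α = 0.1, reject H0; the evidence is statistically significant.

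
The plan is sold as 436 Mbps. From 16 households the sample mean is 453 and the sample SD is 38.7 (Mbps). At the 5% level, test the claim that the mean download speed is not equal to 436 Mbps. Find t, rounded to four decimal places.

H0: μ = 436; H1: μ ≠ 436 (one-sample t-test, two-sided).
t = (x̄ − μ₀)/(s/√n) = (453 − 436)/(38.7/√16) = 1.7571
df = n − 1 = 15
Two-sided p-value ≈ 0.0993
Since p ≈ 0.0993 > α = 0.05, fail to reject H0; the data do not provide sufficient evidence against H0.

1.7571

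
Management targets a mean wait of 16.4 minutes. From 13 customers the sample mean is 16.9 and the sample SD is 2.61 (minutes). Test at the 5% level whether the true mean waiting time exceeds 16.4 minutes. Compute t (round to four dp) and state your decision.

t = 0.6907; fail to reject H0

H0: μ = 16.4; H1: μ > 16.4 (one-sample t-test, right-tailed).
t = (x̄ − μ₀)/(s/√n) = (16.9 − 16.4)/(2.61/√13) = 0.6907
df = n − 1 = 12
p-value = P(T ≥ 0.6907) ≈ 0.2514
Since p ≈ 0.2514 > α = 0.05, fail to reject H0; the data do not provide sufficient evidence against H0.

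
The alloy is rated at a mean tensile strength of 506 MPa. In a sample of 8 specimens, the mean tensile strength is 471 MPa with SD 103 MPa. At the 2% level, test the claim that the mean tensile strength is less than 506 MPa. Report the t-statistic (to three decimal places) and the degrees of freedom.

H0: μ = 506; H1: μ < 506 (one-sample t-test, left-tailed).
t = (x̄ − μ₀)/(s/√n) = (471 − 506)/(103/√8) = -0.961
df = n − 1 = 7
p-value = P(T ≤ -0.961) ≈ 0.184
Since p ≈ 0.184 > α = 0.02, fail to reject H0; the data do not provide sufficient evidence against H0.

t = -0.961, df = 7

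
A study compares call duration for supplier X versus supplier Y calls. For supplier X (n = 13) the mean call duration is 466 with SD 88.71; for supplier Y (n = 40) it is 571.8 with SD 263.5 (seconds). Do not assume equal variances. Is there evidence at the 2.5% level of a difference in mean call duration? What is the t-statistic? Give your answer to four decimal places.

-2.1866

Let group 1 = supplier X, group 2 = supplier Y. H0: μ_1 = μ_2; H1: μ_1 ≠ μ_2 (Welch's two-sample t-test, two-sided).
t = (x̄_1 − x̄_2)/√(s_1²/n_1 + s_2²/n_2) = (466 − 571.8)/√(88.71²/13 + 263.5²/40) = -2.1866
Welch–Satterthwaite df ≈ 50.85
Two-sided p-value ≈ 0.033
Since p ≈ 0.033 > α = 0.025, fail to reject H0; the evidence is not statistically significant.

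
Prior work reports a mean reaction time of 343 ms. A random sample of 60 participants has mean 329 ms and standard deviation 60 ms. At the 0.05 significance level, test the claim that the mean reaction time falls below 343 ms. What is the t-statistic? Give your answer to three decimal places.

-1.807

H0: μ = 343; H1: μ < 343 (one-sample t-test, left-tailed).
t = (x̄ − μ₀)/(s/√n) = (329 − 343)/(60/√60) = -1.807
df = n − 1 = 59
p-value = P(T ≤ -1.807) ≈ 0.038
Since p ≈ 0.038 < α = 0.05, reject H0; the evidence is statistically significant.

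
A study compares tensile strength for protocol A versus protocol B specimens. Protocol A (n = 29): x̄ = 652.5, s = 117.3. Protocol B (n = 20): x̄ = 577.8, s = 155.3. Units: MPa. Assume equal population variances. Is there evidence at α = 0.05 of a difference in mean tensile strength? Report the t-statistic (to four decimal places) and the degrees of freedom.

Let group 1 = protocol A, group 2 = protocol B. H0: μ_1 = μ_2; H1: μ_1 ≠ μ_2 (two-sample pooled-variance t-test, two-sided).
s_p² = [(29−1)·117.3² + (20−1)·155.3²]/(29+20−2) = 17946.9
t = (652.5 − 577.8)/√[17946.9·(1/29 + 1/20)] = 1.9184
df = n₁ + n₂ − 2 = 47
Two-sided p-value ≈ 0.0611
Since p ≈ 0.0611 > α = 0.05, fail to reject H0; the data do not provide sufficient evidence against H0.

t = 1.9184, df = 47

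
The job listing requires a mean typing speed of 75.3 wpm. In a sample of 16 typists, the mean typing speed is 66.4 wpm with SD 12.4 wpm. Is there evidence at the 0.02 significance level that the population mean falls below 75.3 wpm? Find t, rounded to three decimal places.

H0: μ = 75.3; H1: μ < 75.3 (one-sample t-test, left-tailed).
t = (x̄ − μ₀)/(s/√n) = (66.4 − 75.3)/(12.4/√16) = -2.871
df = n − 1 = 15
p-value = P(T ≤ -2.871) ≈ 0.006
Since p ≈ 0.006 < α = 0.02, reject H0; the evidence is statistically significant.

-2.871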